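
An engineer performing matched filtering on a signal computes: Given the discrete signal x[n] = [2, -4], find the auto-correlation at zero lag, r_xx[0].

The auto-correlation at zero lag r_xx[0] equals the signal energy.
r_xx[0] = sum of x[n]^2 = 2^2 + (-4)^2
= 4 + 16 = 20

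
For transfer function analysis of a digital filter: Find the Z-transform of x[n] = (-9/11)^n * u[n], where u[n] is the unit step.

The Z-transform of a^n * u[n] is z/(z-a) for |z| > |a|.
Here a = -9/11, so X(z) = z/(z - (-9/11)) = 11z/(11z + 9)
ROC: |z| > 9/11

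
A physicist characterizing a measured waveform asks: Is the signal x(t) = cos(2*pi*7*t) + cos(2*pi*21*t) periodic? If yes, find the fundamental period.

f1 = 7 Hz, f2 = 21 Hz
Period T1 = 1/7, T2 = 1/21
Ratio T1/T2 = 21/7, which is rational.
The signal is periodic with fundamental period T = 1/GCD(7,21) = 1/7 s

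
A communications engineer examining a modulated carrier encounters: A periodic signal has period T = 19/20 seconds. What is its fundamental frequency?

The fundamental frequency is the reciprocal of the period.
f = 1/T = 1/(19/20) = 20/19 Hz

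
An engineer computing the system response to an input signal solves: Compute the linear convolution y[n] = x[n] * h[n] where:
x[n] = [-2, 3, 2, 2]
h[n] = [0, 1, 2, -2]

y[n] = sum_k x[k]*h[n-k]. Output length = len(x) + len(h) - 1 = 4 + 4 - 1 = 7.
y[0] = -2*0 = 0
y[1] = 3*0 + -2*1 = -2
y[2] = 2*0 + 3*1 + -2*2 = -1
y[3] = 2*0 + 2*1 + 3*2 + -2*-2 = 12
y[4] = 2*1 + 2*2 + 3*-2 = 0
y[5] = 2*2 + 2*-2 = 0
y[6] = 2*-2 = -4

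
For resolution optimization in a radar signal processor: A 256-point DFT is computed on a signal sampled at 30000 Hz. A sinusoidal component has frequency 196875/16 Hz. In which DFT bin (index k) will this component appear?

DFT frequency resolution = f_s/N = 30000/256 = 1875/16 Hz
Bin index k = f_signal / resolution = 196875/16 / 1875/16 = 105
The signal frequency 196875/16 Hz falls in DFT bin k = 105.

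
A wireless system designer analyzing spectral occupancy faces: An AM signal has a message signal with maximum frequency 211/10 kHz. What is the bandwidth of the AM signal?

In AM (double-sideband), the bandwidth is twice the message frequency.
BW = 2 * f_m = 2 * 211/10 kHz = 211/5 kHz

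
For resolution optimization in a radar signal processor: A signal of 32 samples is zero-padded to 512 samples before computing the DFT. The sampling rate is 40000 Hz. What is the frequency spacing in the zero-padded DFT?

Original DFT: N = 32, resolution = f_s/N = 40000/32 = 1250 Hz
Zero-padded DFT: N = 512, resolution = f_s/N = 40000/512 = 625/8 Hz
Zero-padding interpolates the spectrum (finer frequency grid)
but does NOT improve the true spectral resolution (ability to resolve close frequencies).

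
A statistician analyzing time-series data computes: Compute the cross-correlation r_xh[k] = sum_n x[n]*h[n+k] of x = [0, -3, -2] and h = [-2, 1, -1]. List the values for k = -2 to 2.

Both sequences indexed from 0 and zero outside their support.
Lags with overlap: k = -2 to 2.
  r_xh[-2] = x[2]*h[0] = 4
  r_xh[-1] = x[1]*h[0] + x[2]*h[1] = 4
  r_xh[0] = x[0]*h[0] + x[1]*h[1] + x[2]*h[2] = -1
  r_xh[1] = x[0]*h[1] + x[1]*h[2] = 3
  r_xh[2] = x[0]*h[2] = 0
r_xh = [4, 4, -1, 3, 0] (for k = -2, ..., 2)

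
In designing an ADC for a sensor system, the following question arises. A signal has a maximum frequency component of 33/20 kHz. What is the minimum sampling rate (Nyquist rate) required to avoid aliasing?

By the Nyquist-Shannon sampling theorem,
the minimum sampling rate (Nyquist rate) must be at least 2 * f_max.
Nyquist rate = 2 * 33/20 kHz = 33/10 kHz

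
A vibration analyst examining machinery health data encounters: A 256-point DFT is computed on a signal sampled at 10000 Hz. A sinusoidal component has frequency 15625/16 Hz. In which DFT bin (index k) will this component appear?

DFT frequency resolution = f_s/N = 10000/256 = 625/16 Hz
Bin index k = f_signal / resolution = 15625/16 / 625/16 = 25
The signal frequency 15625/16 Hz falls in DFT bin k = 25.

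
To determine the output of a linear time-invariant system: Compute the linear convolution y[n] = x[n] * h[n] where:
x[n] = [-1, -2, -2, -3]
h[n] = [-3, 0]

y[n] = sum_k x[k]*h[n-k]. Output length = len(x) + len(h) - 1 = 4 + 2 - 1 = 5.
y[0] = -1*-3 = 3
y[1] = -2*-3 + -1*0 = 6
y[2] = -2*-3 + -2*0 = 6
y[3] = -3*-3 + -2*0 = 9
y[4] = -3*0 = 0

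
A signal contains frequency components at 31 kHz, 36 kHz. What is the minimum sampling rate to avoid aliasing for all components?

The highest frequency component is f_max = 36 kHz.
Nyquist rate = 2 * f_max = 2 * 36 kHz = 72 kHz.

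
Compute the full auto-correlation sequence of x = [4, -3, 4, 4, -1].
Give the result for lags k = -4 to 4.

r_xx[k] = sum_m x[m]*x[m+k], indexed from 0, for k = -4 to 4:
  r_xx[-4] = x[4]*x[0] = -4
  r_xx[-3] = x[3]*x[0] + x[4]*x[1] = 19
  r_xx[-2] = x[2]*x[0] + x[3]*x[1] + x[4]*x[2] = 0
  r_xx[-1] = x[1]*x[0] + x[2]*x[1] + x[3]*x[2] + x[4]*x[3] = -12
  r_xx[0] = x[0]*x[0] + x[1]*x[1] + x[2]*x[2] + x[3]*x[3] + x[4]*x[4] = 58
  r_xx[1] = x[0]*x[1] + x[1]*x[2] + x[2]*x[3] + x[3]*x[4] = -12
  r_xx[2] = x[0]*x[2] + x[1]*x[3] + x[2]*x[4] = 0
  r_xx[3] = x[0]*x[3] + x[1]*x[4] = 19
  r_xx[4] = x[0]*x[4] = -4
r_xx = [-4, 19, 0, -12, 58, -12, 0, 19, -4]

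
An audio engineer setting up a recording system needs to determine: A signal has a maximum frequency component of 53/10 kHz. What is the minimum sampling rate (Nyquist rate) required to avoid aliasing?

By the Nyquist-Shannon sampling theorem,
the minimum sampling rate (Nyquist rate) must be at least 2 * f_max.
Nyquist rate = 2 * 53/10 kHz = 53/5 kHz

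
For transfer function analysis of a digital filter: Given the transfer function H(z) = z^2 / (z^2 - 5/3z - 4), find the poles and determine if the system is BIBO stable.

Poles are roots of the denominator: z^2 - 5/3z - 4 = 0.
Quadratic formula: z = [-(-5/3) +/- sqrt((-5/3)^2 - 4*(-4))] / 2
Discriminant = 25/9 + 16 = 169/9; sqrt = 13/3.
z = (5/3 +/- 13/3) / 2 => z = 3 or z = -4/3.
|p1| = 3, |p2| = 4/3.
For BIBO stability, all poles must lie inside the unit circle (|p| < 1).
System is UNSTABLE since at least one |p| >= 1.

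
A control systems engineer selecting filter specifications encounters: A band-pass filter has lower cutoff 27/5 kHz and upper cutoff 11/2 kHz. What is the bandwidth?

Bandwidth = f_high - f_low
= 11/2 kHz - 27/5 kHz = 1/10 kHz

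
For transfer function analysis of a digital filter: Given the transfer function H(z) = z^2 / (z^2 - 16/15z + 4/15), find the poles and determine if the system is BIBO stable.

Poles are roots of the denominator: z^2 - 16/15z + 4/15 = 0.
Quadratic formula: z = [-(-16/15) +/- sqrt((-16/15)^2 - 4*(4/15))] / 2
Discriminant = 256/225 - 16/15 = 16/225; sqrt = 4/15.
z = (16/15 +/- 4/15) / 2 => z = 2/3 or z = 2/5.
|p1| = 2/3, |p2| = 2/5.
For BIBO stability, all poles must lie inside the unit circle (|p| < 1).
System is STABLE since both |p| < 1.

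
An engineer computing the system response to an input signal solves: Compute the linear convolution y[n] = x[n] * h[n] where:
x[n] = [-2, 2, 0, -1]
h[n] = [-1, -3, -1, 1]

y[n] = sum_k x[k]*h[n-k]. Output length = len(x) + len(h) - 1 = 4 + 4 - 1 = 7.
y[0] = -2*-1 = 2
y[1] = 2*-1 + -2*-3 = 4
y[2] = 0*-1 + 2*-3 + -2*-1 = -4
y[3] = -1*-1 + 0*-3 + 2*-1 + -2*1 = -3
y[4] = -1*-3 + 0*-1 + 2*1 = 5
y[5] = -1*-1 + 0*1 = 1
y[6] = -1*1 = -1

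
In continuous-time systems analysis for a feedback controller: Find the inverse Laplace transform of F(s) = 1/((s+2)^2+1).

Standard pair: w/((s+a)^2+w^2) <-> e^(-at)*sin(wt)*u(t)
With a=2, w=1: f(t) = e^(-2t)*sin(t)*u(t)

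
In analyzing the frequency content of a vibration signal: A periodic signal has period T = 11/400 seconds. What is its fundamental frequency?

The fundamental frequency is the reciprocal of the period.
f = 1/T = 1/(11/400) = 400/11 Hz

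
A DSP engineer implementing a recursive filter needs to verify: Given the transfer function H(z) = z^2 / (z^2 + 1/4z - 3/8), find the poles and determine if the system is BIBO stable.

Poles are roots of the denominator: z^2 + 1/4z - 3/8 = 0.
Quadratic formula: z = [-(1/4) +/- sqrt((1/4)^2 - 4*(-3/8))] / 2
Discriminant = 1/16 + 3/2 = 25/16; sqrt = 5/4.
z = (-1/4 +/- 5/4) / 2 => z = 1/2 or z = -3/4.
|p1| = 3/4, |p2| = 1/2.
For BIBO stability, all poles must lie inside the unit circle (|p| < 1).
System is STABLE since both |p| < 1.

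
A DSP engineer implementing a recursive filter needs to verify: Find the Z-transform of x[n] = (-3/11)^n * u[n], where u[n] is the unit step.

The Z-transform of a^n * u[n] is z/(z-a) for |z| > |a|.
Here a = -3/11, so X(z) = z/(z - (-3/11)) = 11z/(11z + 3)
ROC: |z| > 3/11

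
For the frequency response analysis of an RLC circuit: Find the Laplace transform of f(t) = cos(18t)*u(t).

Standard pair: cos(wt)*u(t) <-> s/(s^2+w^2)
With w = 18: L{cos(18t)*u(t)} = s/(s^2+324)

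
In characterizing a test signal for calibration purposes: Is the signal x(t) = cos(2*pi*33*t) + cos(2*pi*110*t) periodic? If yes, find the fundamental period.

f1 = 33 Hz, f2 = 110 Hz
Period T1 = 1/33, T2 = 1/110
Ratio T1/T2 = 110/33, which is rational.
The signal is periodic with fundamental period T = 1/GCD(33,110) = 1/11 s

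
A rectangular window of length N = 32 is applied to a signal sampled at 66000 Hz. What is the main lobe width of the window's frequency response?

For a rectangular window of length N,
the main lobe width in frequency is 2*f_s/N.
= 2*66000/32 = 4125 Hz
This determines the minimum frequency separation for resolving two sinusoids.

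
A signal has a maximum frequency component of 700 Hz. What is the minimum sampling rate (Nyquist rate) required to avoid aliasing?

By the Nyquist-Shannon sampling theorem,
the minimum sampling rate (Nyquist rate) must be at least 2 * f_max.
Nyquist rate = 2 * 700 Hz = 1400 Hz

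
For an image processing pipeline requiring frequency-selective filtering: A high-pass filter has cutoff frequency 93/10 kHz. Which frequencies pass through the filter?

A high-pass filter passes all frequencies above the cutoff frequency 93/10 kHz and attenuates lower frequencies.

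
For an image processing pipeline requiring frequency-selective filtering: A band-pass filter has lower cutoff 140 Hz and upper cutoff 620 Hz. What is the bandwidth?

Bandwidth = f_high - f_low
= 620 Hz - 140 Hz = 480 Hz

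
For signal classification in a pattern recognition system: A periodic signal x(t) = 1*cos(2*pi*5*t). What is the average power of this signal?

Average power of A*cos(wt) is A^2/2.
P = 1^2 / 2 = 1/2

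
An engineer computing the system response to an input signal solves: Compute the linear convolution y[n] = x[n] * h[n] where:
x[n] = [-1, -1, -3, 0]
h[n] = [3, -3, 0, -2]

y[n] = sum_k x[k]*h[n-k]. Output length = len(x) + len(h) - 1 = 4 + 4 - 1 = 7.
y[0] = -1*3 = -3
y[1] = -1*3 + -1*-3 = 0
y[2] = -3*3 + -1*-3 + -1*0 = -6
y[3] = 0*3 + -3*-3 + -1*0 + -1*-2 = 11
y[4] = 0*-3 + -3*0 + -1*-2 = 2
y[5] = 0*0 + -3*-2 = 6
y[6] = 0*-2 = 0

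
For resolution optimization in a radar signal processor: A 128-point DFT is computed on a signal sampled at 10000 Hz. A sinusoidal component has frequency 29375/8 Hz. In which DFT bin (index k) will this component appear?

DFT frequency resolution = f_s/N = 10000/128 = 625/8 Hz
Bin index k = f_signal / resolution = 29375/8 / 625/8 = 47
The signal frequency 29375/8 Hz falls in DFT bin k = 47.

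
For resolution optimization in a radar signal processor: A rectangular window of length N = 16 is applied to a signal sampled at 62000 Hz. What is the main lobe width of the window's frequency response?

For a rectangular window of length N,
the main lobe width in frequency is 2*f_s/N.
= 2*62000/16 = 7750 Hz
This determines the minimum frequency separation for resolving two sinusoids.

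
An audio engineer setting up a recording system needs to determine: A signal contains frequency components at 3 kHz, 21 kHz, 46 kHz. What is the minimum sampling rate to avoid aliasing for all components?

The highest frequency component is f_max = 46 kHz.
Nyquist rate = 2 * f_max = 2 * 46 kHz = 92 kHz.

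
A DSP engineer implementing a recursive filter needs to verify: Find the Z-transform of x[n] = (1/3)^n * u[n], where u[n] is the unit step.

The Z-transform of a^n * u[n] is z/(z-a) for |z| > |a|.
Here a = 1/3, so X(z) = z/(z - (1/3)) = 3z/(3z - 1)
ROC: |z| > 1/3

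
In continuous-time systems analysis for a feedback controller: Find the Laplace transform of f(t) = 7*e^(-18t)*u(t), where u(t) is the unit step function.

Standard Laplace transform pair:
e^(-at)*u(t) <-> 1/(s+a)
With a = 18: L{7*e^(-18t)*u(t)} = 7/(s+18), ROC: Re(s) > -18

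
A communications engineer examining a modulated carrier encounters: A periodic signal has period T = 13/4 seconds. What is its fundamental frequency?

The fundamental frequency is the reciprocal of the period.
f = 1/T = 1/(13/4) = 4/13 Hz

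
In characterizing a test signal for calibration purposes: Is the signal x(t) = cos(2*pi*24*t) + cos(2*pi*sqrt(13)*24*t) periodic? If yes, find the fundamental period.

f1 = 24 Hz, f2 = 24*sqrt(13) Hz
Ratio f2/f1 = sqrt(13), which is irrational.
Since the frequency ratio is irrational, no common period exists.
The signal is not periodic.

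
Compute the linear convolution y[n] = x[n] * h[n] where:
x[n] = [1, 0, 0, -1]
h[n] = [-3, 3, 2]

y[n] = sum_k x[k]*h[n-k]. Output length = len(x) + len(h) - 1 = 4 + 3 - 1 = 6.
y[0] = 1*-3 = -3
y[1] = 0*-3 + 1*3 = 3
y[2] = 0*-3 + 0*3 + 1*2 = 2
y[3] = -1*-3 + 0*3 + 0*2 = 3
y[4] = -1*3 + 0*2 = -3
y[5] = -1*2 = -2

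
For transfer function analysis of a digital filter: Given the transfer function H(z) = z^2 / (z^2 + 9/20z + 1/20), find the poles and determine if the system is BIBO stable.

Poles are roots of the denominator: z^2 + 9/20z + 1/20 = 0.
Quadratic formula: z = [-(9/20) +/- sqrt((9/20)^2 - 4*(1/20))] / 2
Discriminant = 81/400 - 1/5 = 1/400; sqrt = 1/20.
z = (-9/20 +/- 1/20) / 2 => z = -1/5 or z = -1/4.
|p1| = 1/5, |p2| = 1/4.
For BIBO stability, all poles must lie inside the unit circle (|p| < 1).
System is STABLE since both |p| < 1.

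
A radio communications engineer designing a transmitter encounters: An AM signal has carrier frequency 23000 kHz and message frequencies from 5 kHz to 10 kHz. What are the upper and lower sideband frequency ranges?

Upper sideband (USB) = fc + [fm_low, fm_high] = 23000 + [5, 10] = [23005, 23010] kHz
Lower sideband (LSB) = fc - [fm_high, fm_low] = 23000 - [10, 5] = [22990, 22995] kHz
Total occupied spectrum: 22990 kHz to 23010 kHz (plus carrier at 23000 kHz)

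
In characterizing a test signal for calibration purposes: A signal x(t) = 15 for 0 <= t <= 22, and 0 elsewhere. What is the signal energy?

Energy = integral of |x(t)|^2 dt over the signal duration
= 15^2 * 22 = 225 * 22 = 4950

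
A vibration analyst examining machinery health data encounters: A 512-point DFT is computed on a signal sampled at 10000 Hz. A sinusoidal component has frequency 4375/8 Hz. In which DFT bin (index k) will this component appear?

DFT frequency resolution = f_s/N = 10000/512 = 625/32 Hz
Bin index k = f_signal / resolution = 4375/8 / 625/32 = 28
The signal frequency 4375/8 Hz falls in DFT bin k = 28.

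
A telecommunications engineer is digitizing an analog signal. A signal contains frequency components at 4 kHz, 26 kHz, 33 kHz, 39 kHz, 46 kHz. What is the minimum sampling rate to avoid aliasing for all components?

The highest frequency component is f_max = 46 kHz.
Nyquist rate = 2 * f_max = 2 * 46 kHz = 92 kHz.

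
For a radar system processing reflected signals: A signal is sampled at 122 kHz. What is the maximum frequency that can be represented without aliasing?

The maximum frequency that can be represented without aliasing
is the Nyquist frequency: f_max = f_s / 2 = 122 kHz / 2 = 61 kHz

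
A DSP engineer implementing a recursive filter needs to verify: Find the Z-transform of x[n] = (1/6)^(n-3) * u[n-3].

Time-shifting property: if X(z) = Z{x[n]}, then Z{x[n-d]} = z^(-d) * X(z)
X(z) = z/(z - 1/6) for x[n] = (1/6)^n * u[n]
Z{x[n-3]} = z^(-3) * z/(z - 1/6) = z^(-2)/(z - 1/6)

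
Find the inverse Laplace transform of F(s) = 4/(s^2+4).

Standard pair: w/(s^2+w^2) <-> sin(wt)*u(t)
Recognize w^2 = 4, so w = 2; numerator 4 = 2*2.
f(t) = 2*sin(2t)*u(t)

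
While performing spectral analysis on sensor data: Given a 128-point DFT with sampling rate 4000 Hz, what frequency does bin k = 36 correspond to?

The frequency of DFT bin k is: f_k = k * f_s / N
f_36 = 36 * 4000 / 128 = 1125 Hz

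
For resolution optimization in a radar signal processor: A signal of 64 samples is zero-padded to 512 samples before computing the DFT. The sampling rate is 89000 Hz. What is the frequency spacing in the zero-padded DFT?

Original DFT: N = 64, resolution = f_s/N = 89000/64 = 11125/8 Hz
Zero-padded DFT: N = 512, resolution = f_s/N = 89000/512 = 11125/64 Hz
Zero-padding interpolates the spectrum (finer frequency grid)
but does NOT improve the true spectral resolution (ability to resolve close frequencies).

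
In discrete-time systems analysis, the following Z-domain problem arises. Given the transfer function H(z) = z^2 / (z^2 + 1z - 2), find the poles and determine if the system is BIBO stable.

Poles are roots of the denominator: z^2 + 1z - 2 = 0.
Quadratic formula: z = [-(1) +/- sqrt((1)^2 - 4*(-2))] / 2
Discriminant = 1 + 8 = 9; sqrt = 3.
z = (-1 +/- 3) / 2 => z = 1 or z = -2.
|p1| = 1, |p2| = 2.
For BIBO stability, all poles must lie inside the unit circle (|p| < 1).
System is UNSTABLE since at least one |p| >= 1.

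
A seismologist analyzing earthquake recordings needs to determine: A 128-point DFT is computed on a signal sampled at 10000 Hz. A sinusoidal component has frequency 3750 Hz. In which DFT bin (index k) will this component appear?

DFT frequency resolution = f_s/N = 10000/128 = 625/8 Hz
Bin index k = f_signal / resolution = 3750 / 625/8 = 48
The signal frequency 3750 Hz falls in DFT bin k = 48.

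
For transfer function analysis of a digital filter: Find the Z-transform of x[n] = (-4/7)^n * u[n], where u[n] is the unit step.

The Z-transform of a^n * u[n] is z/(z-a) for |z| > |a|.
Here a = -4/7, so X(z) = z/(z - (-4/7)) = 7z/(7z + 4)
ROC: |z| > 4/7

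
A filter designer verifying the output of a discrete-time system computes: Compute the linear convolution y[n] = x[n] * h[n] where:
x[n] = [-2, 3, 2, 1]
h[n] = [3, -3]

y[n] = sum_k x[k]*h[n-k]. Output length = len(x) + len(h) - 1 = 4 + 2 - 1 = 5.
y[0] = -2*3 = -6
y[1] = 3*3 + -2*-3 = 15
y[2] = 2*3 + 3*-3 = -3
y[3] = 1*3 + 2*-3 = -3
y[4] = 1*-3 = -3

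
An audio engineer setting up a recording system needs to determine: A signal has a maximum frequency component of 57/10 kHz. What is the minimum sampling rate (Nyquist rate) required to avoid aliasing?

By the Nyquist-Shannon sampling theorem,
the minimum sampling rate (Nyquist rate) must be at least 2 * f_max.
Nyquist rate = 2 * 57/10 kHz = 57/5 kHz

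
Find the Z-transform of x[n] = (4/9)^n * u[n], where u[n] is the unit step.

The Z-transform of a^n * u[n] is z/(z-a) for |z| > |a|.
Here a = 4/9, so X(z) = z/(z - (4/9)) = 9z/(9z - 4)
ROC: |z| > 4/9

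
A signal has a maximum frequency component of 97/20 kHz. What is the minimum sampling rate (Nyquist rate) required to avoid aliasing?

By the Nyquist-Shannon sampling theorem,
the minimum sampling rate (Nyquist rate) must be at least 2 * f_max.
Nyquist rate = 2 * 97/20 kHz = 97/10 kHz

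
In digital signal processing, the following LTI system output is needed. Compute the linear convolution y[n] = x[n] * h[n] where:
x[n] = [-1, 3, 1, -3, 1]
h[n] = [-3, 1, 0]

y[n] = sum_k x[k]*h[n-k]. Output length = len(x) + len(h) - 1 = 5 + 3 - 1 = 7.
y[0] = -1*-3 = 3
y[1] = 3*-3 + -1*1 = -10
y[2] = 1*-3 + 3*1 + -1*0 = 0
y[3] = -3*-3 + 1*1 + 3*0 = 10
y[4] = 1*-3 + -3*1 + 1*0 = -6
y[5] = 1*1 + -3*0 = 1
y[6] = 1*0 = 0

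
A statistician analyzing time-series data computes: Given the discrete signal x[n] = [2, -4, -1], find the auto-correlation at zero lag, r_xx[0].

The auto-correlation at zero lag r_xx[0] equals the signal energy.
r_xx[0] = sum of x[n]^2 = 2^2 + (-4)^2 + (-1)^2
= 4 + 16 + 1 = 21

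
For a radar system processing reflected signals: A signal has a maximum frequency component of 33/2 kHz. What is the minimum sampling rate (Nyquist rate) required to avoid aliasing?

By the Nyquist-Shannon sampling theorem,
the minimum sampling rate (Nyquist rate) must be at least 2 * f_max.
Nyquist rate = 2 * 33/2 kHz = 33 kHz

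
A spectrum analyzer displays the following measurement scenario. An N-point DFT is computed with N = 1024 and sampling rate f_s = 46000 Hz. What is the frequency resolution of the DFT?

DFT frequency resolution = f_s / N
= 46000 / 1024 = 2875/64 Hz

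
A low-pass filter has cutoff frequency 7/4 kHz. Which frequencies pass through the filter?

A low-pass filter passes all frequencies below the cutoff frequency 7/4 kHz and attenuates higher frequencies.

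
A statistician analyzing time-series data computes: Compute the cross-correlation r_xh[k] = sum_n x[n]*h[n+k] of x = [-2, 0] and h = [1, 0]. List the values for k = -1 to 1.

Both sequences indexed from 0 and zero outside their support.
Lags with overlap: k = -1 to 1.
  r_xh[-1] = x[1]*h[0] = 0
  r_xh[0] = x[0]*h[0] + x[1]*h[1] = -2
  r_xh[1] = x[0]*h[1] = 0
r_xh = [0, -2, 0] (for k = -1, ..., 1)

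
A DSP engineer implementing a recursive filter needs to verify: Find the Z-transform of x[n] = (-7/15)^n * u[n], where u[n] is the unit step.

The Z-transform of a^n * u[n] is z/(z-a) for |z| > |a|.
Here a = -7/15, so X(z) = z/(z - (-7/15)) = 15z/(15z + 7)
ROC: |z| > 7/15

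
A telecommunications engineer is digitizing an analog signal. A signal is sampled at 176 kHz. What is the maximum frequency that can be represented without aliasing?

The maximum frequency that can be represented without aliasing
is the Nyquist frequency: f_max = f_s / 2 = 176 kHz / 2 = 88 kHz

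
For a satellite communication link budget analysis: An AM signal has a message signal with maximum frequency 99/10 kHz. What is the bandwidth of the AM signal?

In AM (double-sideband), the bandwidth is twice the message frequency.
BW = 2 * f_m = 2 * 99/10 kHz = 99/5 kHz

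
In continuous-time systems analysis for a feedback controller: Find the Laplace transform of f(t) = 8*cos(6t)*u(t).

Standard pair: cos(wt)*u(t) <-> s/(s^2+w^2)
With w = 6: L{8*cos(6t)*u(t)} = 8s/(s^2+36)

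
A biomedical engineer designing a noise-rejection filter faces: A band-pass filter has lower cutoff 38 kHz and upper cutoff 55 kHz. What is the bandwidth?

Bandwidth = f_high - f_low
= 55 kHz - 38 kHz = 17 kHz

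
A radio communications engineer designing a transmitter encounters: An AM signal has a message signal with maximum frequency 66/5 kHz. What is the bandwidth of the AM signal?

In AM (double-sideband), the bandwidth is twice the message frequency.
BW = 2 * f_m = 2 * 66/5 kHz = 132/5 kHz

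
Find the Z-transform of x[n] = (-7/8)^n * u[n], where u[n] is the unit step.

The Z-transform of a^n * u[n] is z/(z-a) for |z| > |a|.
Here a = -7/8, so X(z) = z/(z - (-7/8)) = 8z/(8z + 7)
ROC: |z| > 7/8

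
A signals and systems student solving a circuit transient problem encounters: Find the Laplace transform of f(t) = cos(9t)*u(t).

Standard pair: cos(wt)*u(t) <-> s/(s^2+w^2)
With w = 9: L{cos(9t)*u(t)} = s/(s^2+81)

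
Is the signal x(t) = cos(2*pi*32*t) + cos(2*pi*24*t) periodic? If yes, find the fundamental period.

f1 = 32 Hz, f2 = 24 Hz
Period T1 = 1/32, T2 = 1/24
Ratio T1/T2 = 24/32, which is rational.
The signal is periodic with fundamental period T = 1/GCD(32,24) = 1/8 s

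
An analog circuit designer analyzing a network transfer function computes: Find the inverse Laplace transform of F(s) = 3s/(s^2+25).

Standard pair: s/(s^2+w^2) <-> cos(wt)*u(t)
With k=3, w=5: f(t) = 3*cos(5t)*u(t)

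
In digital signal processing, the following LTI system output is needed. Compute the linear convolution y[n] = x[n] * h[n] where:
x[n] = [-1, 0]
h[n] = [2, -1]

y[n] = sum_k x[k]*h[n-k]. Output length = len(x) + len(h) - 1 = 2 + 2 - 1 = 3.
y[0] = -1*2 = -2
y[1] = 0*2 + -1*-1 = 1
y[2] = 0*-1 = 0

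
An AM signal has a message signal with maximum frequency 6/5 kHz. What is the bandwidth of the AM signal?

In AM (double-sideband), the bandwidth is twice the message frequency.
BW = 2 * f_m = 2 * 6/5 kHz = 12/5 kHz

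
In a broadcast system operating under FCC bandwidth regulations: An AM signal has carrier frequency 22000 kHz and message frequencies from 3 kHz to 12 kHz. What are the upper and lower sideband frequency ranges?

Upper sideband (USB) = fc + [fm_low, fm_high] = 22000 + [3, 12] = [22003, 22012] kHz
Lower sideband (LSB) = fc - [fm_high, fm_low] = 22000 - [12, 3] = [21988, 21997] kHz
Total occupied spectrum: 21988 kHz to 22012 kHz (plus carrier at 22000 kHz)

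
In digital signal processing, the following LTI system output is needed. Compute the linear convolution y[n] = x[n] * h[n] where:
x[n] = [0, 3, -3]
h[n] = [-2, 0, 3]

y[n] = sum_k x[k]*h[n-k]. Output length = len(x) + len(h) - 1 = 3 + 3 - 1 = 5.
y[0] = 0*-2 = 0
y[1] = 3*-2 + 0*0 = -6
y[2] = -3*-2 + 3*0 + 0*3 = 6
y[3] = -3*0 + 3*3 = 9
y[4] = -3*3 = -9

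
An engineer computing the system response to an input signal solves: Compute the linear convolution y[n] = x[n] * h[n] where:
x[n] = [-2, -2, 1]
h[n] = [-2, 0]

y[n] = sum_k x[k]*h[n-k]. Output length = len(x) + len(h) - 1 = 3 + 2 - 1 = 4.
y[0] = -2*-2 = 4
y[1] = -2*-2 + -2*0 = 4
y[2] = 1*-2 + -2*0 = -2
y[3] = 1*0 = 0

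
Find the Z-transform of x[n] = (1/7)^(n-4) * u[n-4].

Time-shifting property: if X(z) = Z{x[n]}, then Z{x[n-d]} = z^(-d) * X(z)
X(z) = z/(z - 1/7) for x[n] = (1/7)^n * u[n]
Z{x[n-4]} = z^(-4) * z/(z - 1/7) = z^(-3)/(z - 1/7)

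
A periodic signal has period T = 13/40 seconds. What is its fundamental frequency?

The fundamental frequency is the reciprocal of the period.
f = 1/T = 1/(13/40) = 40/13 Hz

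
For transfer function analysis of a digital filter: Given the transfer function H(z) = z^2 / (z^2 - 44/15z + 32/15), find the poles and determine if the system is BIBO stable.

Poles are roots of the denominator: z^2 - 44/15z + 32/15 = 0.
Quadratic formula: z = [-(-44/15) +/- sqrt((-44/15)^2 - 4*(32/15))] / 2
Discriminant = 1936/225 - 128/15 = 16/225; sqrt = 4/15.
z = (44/15 +/- 4/15) / 2 => z = 8/5 or z = 4/3.
|p1| = 4/3, |p2| = 8/5.
For BIBO stability, all poles must lie inside the unit circle (|p| < 1).
System is UNSTABLE since at least one |p| >= 1.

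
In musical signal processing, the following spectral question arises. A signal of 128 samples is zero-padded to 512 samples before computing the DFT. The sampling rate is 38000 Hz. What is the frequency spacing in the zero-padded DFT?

Original DFT: N = 128, resolution = f_s/N = 38000/128 = 2375/8 Hz
Zero-padded DFT: N = 512, resolution = f_s/N = 38000/512 = 2375/32 Hz
Zero-padding interpolates the spectrum (finer frequency grid)
but does NOT improve the true spectral resolution (ability to resolve close frequencies).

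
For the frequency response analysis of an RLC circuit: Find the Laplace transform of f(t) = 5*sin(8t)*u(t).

Standard pair: sin(wt)*u(t) <-> w/(s^2+w^2)
With w = 8: L{5*sin(8t)*u(t)} = 40/(s^2+64)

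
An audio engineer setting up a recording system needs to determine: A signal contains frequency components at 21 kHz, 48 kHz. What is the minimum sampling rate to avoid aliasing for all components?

The highest frequency component is f_max = 48 kHz.
Nyquist rate = 2 * f_max = 2 * 48 kHz = 96 kHz.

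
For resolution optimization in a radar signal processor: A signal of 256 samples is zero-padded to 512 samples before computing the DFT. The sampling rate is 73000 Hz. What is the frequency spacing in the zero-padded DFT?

Original DFT: N = 256, resolution = f_s/N = 73000/256 = 9125/32 Hz
Zero-padded DFT: N = 512, resolution = f_s/N = 73000/512 = 9125/64 Hz
Zero-padding interpolates the spectrum (finer frequency grid)
but does NOT improve the true spectral resolution (ability to resolve close frequencies).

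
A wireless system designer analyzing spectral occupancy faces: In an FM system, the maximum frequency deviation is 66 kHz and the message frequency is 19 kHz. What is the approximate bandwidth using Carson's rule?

Carson's rule: BW = 2*(delta_f + f_m)
= 2*(66 + 19) kHz = 170 kHz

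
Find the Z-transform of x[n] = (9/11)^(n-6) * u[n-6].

Time-shifting property: if X(z) = Z{x[n]}, then Z{x[n-d]} = z^(-d) * X(z)
X(z) = z/(z - 9/11) for x[n] = (9/11)^n * u[n]
Z{x[n-6]} = z^(-6) * z/(z - 9/11) = z^(-5)/(z - 9/11)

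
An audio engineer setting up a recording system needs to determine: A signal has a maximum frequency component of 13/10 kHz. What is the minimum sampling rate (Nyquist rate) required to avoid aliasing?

By the Nyquist-Shannon sampling theorem,
the minimum sampling rate (Nyquist rate) must be at least 2 * f_max.
Nyquist rate = 2 * 13/10 kHz = 13/5 kHz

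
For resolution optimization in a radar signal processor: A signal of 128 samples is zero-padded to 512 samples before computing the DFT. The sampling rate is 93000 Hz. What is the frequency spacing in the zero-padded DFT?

Original DFT: N = 128, resolution = f_s/N = 93000/128 = 11625/16 Hz
Zero-padded DFT: N = 512, resolution = f_s/N = 93000/512 = 11625/64 Hz
Zero-padding interpolates the spectrum (finer frequency grid)
but does NOT improve the true spectral resolution (ability to resolve close frequencies).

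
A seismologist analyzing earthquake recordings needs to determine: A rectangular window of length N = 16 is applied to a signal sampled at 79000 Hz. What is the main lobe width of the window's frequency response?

For a rectangular window of length N,
the main lobe width in frequency is 2*f_s/N.
= 2*79000/16 = 9875 Hz
This determines the minimum frequency separation for resolving two sinusoids.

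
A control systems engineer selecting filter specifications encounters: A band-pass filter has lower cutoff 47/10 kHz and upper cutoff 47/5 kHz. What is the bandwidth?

Bandwidth = f_high - f_low
= 47/5 kHz - 47/10 kHz = 47/10 kHz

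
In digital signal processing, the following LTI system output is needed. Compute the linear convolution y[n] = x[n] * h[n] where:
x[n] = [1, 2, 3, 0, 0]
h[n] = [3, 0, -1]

y[n] = sum_k x[k]*h[n-k]. Output length = len(x) + len(h) - 1 = 5 + 3 - 1 = 7.
y[0] = 1*3 = 3
y[1] = 2*3 + 1*0 = 6
y[2] = 3*3 + 2*0 + 1*-1 = 8
y[3] = 0*3 + 3*0 + 2*-1 = -2
y[4] = 0*3 + 0*0 + 3*-1 = -3
y[5] = 0*0 + 0*-1 = 0
y[6] = 0*-1 = 0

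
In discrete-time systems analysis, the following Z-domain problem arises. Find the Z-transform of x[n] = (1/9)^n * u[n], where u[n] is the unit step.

The Z-transform of a^n * u[n] is z/(z-a) for |z| > |a|.
Here a = 1/9, so X(z) = z/(z - (1/9)) = 9z/(9z - 1)
ROC: |z| > 1/9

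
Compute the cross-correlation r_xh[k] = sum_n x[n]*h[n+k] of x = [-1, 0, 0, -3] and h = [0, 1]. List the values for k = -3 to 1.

Both sequences indexed from 0 and zero outside their support.
Lags with overlap: k = -3 to 1.
  r_xh[-3] = x[3]*h[0] = 0
  r_xh[-2] = x[2]*h[0] + x[3]*h[1] = -3
  r_xh[-1] = x[1]*h[0] + x[2]*h[1] = 0
  r_xh[0] = x[0]*h[0] + x[1]*h[1] = 0
  r_xh[1] = x[0]*h[1] = -1
r_xh = [0, -3, 0, 0, -1] (for k = -3, ..., 1)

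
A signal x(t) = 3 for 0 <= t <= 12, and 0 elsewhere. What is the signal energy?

Energy = integral of |x(t)|^2 dt over the signal duration
= 3^2 * 12 = 9 * 12 = 108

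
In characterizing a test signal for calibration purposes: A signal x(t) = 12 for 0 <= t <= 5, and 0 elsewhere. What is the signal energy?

Energy = integral of |x(t)|^2 dt over the signal duration
= 12^2 * 5 = 144 * 5 = 720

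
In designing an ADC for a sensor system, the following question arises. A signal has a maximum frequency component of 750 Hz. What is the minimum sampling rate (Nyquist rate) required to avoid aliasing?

By the Nyquist-Shannon sampling theorem,
the minimum sampling rate (Nyquist rate) must be at least 2 * f_max.
Nyquist rate = 2 * 750 Hz = 1500 Hz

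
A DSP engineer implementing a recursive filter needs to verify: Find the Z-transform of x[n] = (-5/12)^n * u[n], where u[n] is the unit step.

The Z-transform of a^n * u[n] is z/(z-a) for |z| > |a|.
Here a = -5/12, so X(z) = z/(z - (-5/12)) = 12z/(12z + 5)
ROC: |z| > 5/12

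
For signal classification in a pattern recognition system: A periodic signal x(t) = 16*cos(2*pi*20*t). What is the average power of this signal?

Average power of A*cos(wt) is A^2/2.
P = 16^2 / 2 = 256/2 = 128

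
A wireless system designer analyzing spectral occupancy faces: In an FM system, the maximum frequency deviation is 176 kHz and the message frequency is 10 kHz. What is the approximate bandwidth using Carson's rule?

Carson's rule: BW = 2*(delta_f + f_m)
= 2*(176 + 10) kHz = 372 kHz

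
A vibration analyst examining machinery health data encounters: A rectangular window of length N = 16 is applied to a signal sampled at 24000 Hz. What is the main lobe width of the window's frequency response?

For a rectangular window of length N,
the main lobe width in frequency is 2*f_s/N.
= 2*24000/16 = 3000 Hz
This determines the minimum frequency separation for resolving two sinusoids.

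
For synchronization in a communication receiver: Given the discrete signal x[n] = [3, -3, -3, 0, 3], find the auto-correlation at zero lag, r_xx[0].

The auto-correlation at zero lag r_xx[0] equals the signal energy.
r_xx[0] = sum of x[n]^2 = 3^2 + (-3)^2 + (-3)^2 + 0^2 + 3^2
= 9 + 9 + 9 + 0 + 9 = 36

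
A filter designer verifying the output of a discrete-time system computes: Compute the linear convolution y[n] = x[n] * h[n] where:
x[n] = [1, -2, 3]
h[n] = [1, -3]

y[n] = sum_k x[k]*h[n-k]. Output length = len(x) + len(h) - 1 = 3 + 2 - 1 = 4.
y[0] = 1*1 = 1
y[1] = -2*1 + 1*-3 = -5
y[2] = 3*1 + -2*-3 = 9
y[3] = 3*-3 = -9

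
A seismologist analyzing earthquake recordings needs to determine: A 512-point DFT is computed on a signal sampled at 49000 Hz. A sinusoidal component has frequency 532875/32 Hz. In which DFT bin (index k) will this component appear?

DFT frequency resolution = f_s/N = 49000/512 = 6125/64 Hz
Bin index k = f_signal / resolution = 532875/32 / 6125/64 = 174
The signal frequency 532875/32 Hz falls in DFT bin k = 174.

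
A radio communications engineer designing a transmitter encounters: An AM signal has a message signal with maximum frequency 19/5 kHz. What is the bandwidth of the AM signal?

In AM (double-sideband), the bandwidth is twice the message frequency.
BW = 2 * f_m = 2 * 19/5 kHz = 38/5 kHz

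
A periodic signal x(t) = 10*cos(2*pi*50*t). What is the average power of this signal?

Average power of A*cos(wt) is A^2/2.
P = 10^2 / 2 = 100/2 = 50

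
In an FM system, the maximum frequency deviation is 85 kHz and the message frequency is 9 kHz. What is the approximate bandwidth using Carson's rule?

Carson's rule: BW = 2*(delta_f + f_m)
= 2*(85 + 9) kHz = 188 kHz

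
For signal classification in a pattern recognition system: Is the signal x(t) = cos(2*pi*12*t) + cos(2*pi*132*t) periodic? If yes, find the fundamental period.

f1 = 12 Hz, f2 = 132 Hz
Period T1 = 1/12, T2 = 1/132
Ratio T1/T2 = 132/12, which is rational.
The signal is periodic with fundamental period T = 1/GCD(12,132) = 1/12 s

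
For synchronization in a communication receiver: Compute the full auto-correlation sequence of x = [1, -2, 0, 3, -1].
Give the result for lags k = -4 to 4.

r_xx[k] = sum_m x[m]*x[m+k], indexed from 0, for k = -4 to 4:
  r_xx[-4] = x[4]*x[0] = -1
  r_xx[-3] = x[3]*x[0] + x[4]*x[1] = 5
  r_xx[-2] = x[2]*x[0] + x[3]*x[1] + x[4]*x[2] = -6
  r_xx[-1] = x[1]*x[0] + x[2]*x[1] + x[3]*x[2] + x[4]*x[3] = -5
  r_xx[0] = x[0]*x[0] + x[1]*x[1] + x[2]*x[2] + x[3]*x[3] + x[4]*x[4] = 15
  r_xx[1] = x[0]*x[1] + x[1]*x[2] + x[2]*x[3] + x[3]*x[4] = -5
  r_xx[2] = x[0]*x[2] + x[1]*x[3] + x[2]*x[4] = -6
  r_xx[3] = x[0]*x[3] + x[1]*x[4] = 5
  r_xx[4] = x[0]*x[4] = -1
r_xx = [-1, 5, -6, -5, 15, -5, -6, 5, -1]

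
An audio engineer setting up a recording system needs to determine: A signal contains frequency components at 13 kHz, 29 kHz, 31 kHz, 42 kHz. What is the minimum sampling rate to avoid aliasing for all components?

The highest frequency component is f_max = 42 kHz.
Nyquist rate = 2 * f_max = 2 * 42 kHz = 84 kHz.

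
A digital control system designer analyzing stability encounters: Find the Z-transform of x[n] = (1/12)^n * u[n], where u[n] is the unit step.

The Z-transform of a^n * u[n] is z/(z-a) for |z| > |a|.
Here a = 1/12, so X(z) = z/(z - (1/12)) = 12z/(12z - 1)
ROC: |z| > 1/12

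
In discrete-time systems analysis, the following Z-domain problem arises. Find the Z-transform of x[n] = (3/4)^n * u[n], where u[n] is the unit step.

The Z-transform of a^n * u[n] is z/(z-a) for |z| > |a|.
Here a = 3/4, so X(z) = z/(z - (3/4)) = 4z/(4z - 3)
ROC: |z| > 3/4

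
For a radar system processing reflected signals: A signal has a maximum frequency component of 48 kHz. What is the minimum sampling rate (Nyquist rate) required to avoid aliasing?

By the Nyquist-Shannon sampling theorem,
the minimum sampling rate (Nyquist rate) must be at least 2 * f_max.
Nyquist rate = 2 * 48 kHz = 96 kHz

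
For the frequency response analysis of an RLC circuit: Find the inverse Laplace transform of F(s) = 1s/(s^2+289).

Standard pair: s/(s^2+w^2) <-> cos(wt)*u(t)
With k=1, w=17: f(t) = cos(17t)*u(t)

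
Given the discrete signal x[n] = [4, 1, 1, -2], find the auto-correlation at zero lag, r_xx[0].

The auto-correlation at zero lag r_xx[0] equals the signal energy.
r_xx[0] = sum of x[n]^2 = 4^2 + 1^2 + 1^2 + (-2)^2
= 16 + 1 + 1 + 4 = 22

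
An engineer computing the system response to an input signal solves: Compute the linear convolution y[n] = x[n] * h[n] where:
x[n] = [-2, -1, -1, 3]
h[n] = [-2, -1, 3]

y[n] = sum_k x[k]*h[n-k]. Output length = len(x) + len(h) - 1 = 4 + 3 - 1 = 6.
y[0] = -2*-2 = 4
y[1] = -1*-2 + -2*-1 = 4
y[2] = -1*-2 + -1*-1 + -2*3 = -3
y[3] = 3*-2 + -1*-1 + -1*3 = -8
y[4] = 3*-1 + -1*3 = -6
y[5] = 3*3 = 9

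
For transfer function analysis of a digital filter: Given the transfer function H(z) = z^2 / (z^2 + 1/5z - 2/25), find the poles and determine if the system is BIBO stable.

Poles are roots of the denominator: z^2 + 1/5z - 2/25 = 0.
Quadratic formula: z = [-(1/5) +/- sqrt((1/5)^2 - 4*(-2/25))] / 2
Discriminant = 1/25 + 8/25 = 9/25; sqrt = 3/5.
z = (-1/5 +/- 3/5) / 2 => z = 1/5 or z = -2/5.
|p1| = 2/5, |p2| = 1/5.
For BIBO stability, all poles must lie inside the unit circle (|p| < 1).
System is STABLE since both |p| < 1.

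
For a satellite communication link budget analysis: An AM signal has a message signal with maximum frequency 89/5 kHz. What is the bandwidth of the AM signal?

In AM (double-sideband), the bandwidth is twice the message frequency.
BW = 2 * f_m = 2 * 89/5 kHz = 178/5 kHz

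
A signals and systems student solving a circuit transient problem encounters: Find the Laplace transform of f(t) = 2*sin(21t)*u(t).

Standard pair: sin(wt)*u(t) <-> w/(s^2+w^2)
With w = 21: L{2*sin(21t)*u(t)} = 42/(s^2+441)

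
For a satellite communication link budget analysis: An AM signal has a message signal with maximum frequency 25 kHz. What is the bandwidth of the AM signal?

In AM (double-sideband), the bandwidth is twice the message frequency.
BW = 2 * f_m = 2 * 25 kHz = 50 kHz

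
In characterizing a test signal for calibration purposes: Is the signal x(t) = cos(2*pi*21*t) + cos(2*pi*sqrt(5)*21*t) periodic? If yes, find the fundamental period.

f1 = 21 Hz, f2 = 21*sqrt(5) Hz
Ratio f2/f1 = sqrt(5), which is irrational.
Since the frequency ratio is irrational, no common period exists.
The signal is not periodic.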